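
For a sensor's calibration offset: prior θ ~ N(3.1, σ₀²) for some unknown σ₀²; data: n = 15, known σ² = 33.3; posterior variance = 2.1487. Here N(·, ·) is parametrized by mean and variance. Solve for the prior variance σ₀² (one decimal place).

For the Normal–Normal model with known σ², precisions add: τ_n = τ₀ + n/σ².
So 1/σ₀² = 1/2.1487 − 15/33.3 = 0.465398 − 0.450450 = 0.014948.
Hence σ₀² = 1/0.014948 ≈ 66.9.

σ₀² = 66.9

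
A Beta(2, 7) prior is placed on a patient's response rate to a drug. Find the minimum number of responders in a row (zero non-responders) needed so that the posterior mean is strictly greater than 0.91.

k = 69

After k responders and 0 non-responders the posterior is Beta(2+k, 7), with mean (2+k)/(2+7+k).
Set (2+k)/(9+k) > 0.91 and solve: k > (0.91·9 − 2)/(1 − 0.91) = 68.778.
The smallest integer exceeding 68.778 is 69, and checking k=69: (71)/(78) = 0.9103 > 0.91.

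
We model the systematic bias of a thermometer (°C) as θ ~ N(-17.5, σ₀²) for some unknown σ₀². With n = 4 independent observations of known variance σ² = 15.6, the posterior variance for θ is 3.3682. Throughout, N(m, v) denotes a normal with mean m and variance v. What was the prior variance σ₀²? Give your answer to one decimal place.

σ₀² = 24.7

For the Normal–Normal model with known σ², precisions add: τ_n = τ₀ + n/σ².
So 1/σ₀² = 1/3.3682 − 4/15.6 = 0.296894 − 0.256410 = 0.040484.
Hence σ₀² = 1/0.040484 ≈ 24.7.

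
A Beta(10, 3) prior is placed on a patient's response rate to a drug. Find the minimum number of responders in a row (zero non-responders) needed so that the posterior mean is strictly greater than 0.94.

After k responders and 0 non-responders the posterior is Beta(10+k, 3), with mean (10+k)/(10+3+k).
Set (10+k)/(13+k) > 0.94 and solve: k > (0.94·13 − 10)/(1 − 0.94) = 37.000.
The smallest integer exceeding 37.000 is 38.

k = 38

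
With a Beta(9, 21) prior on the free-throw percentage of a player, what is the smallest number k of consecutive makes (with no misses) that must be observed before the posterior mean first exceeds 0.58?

After k makes and 0 misses the posterior is Beta(9+k, 21), with mean (9+k)/(9+21+k).
Set (9+k)/(30+k) > 0.58 and solve: k > (0.58·30 − 9)/(1 − 0.58) = 20.000.
The smallest integer exceeding 20.000 is 21, and checking k=21: (30)/(51) = 0.5882 > 0.58.

k = 21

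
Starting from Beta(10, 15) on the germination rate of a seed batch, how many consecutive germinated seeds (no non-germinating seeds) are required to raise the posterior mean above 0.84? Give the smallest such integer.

k = 69

After k germinated seeds and 0 non-germinating seeds the posterior is Beta(10+k, 15), with mean (10+k)/(10+15+k).
Set (10+k)/(25+k) > 0.84 and solve: k > (0.84·25 − 10)/(1 − 0.84) = 68.750.
The smallest integer exceeding 68.750 is 69, and checking k=69: (79)/(94) = 0.8404 > 0.84.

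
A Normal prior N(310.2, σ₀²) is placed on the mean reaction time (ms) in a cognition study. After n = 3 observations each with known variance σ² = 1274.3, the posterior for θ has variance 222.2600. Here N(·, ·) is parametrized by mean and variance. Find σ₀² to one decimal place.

Posterior precision equals prior precision plus data precision: 1/σ_n² = 1/σ₀² + n/σ².
So 1/σ₀² = 1/222.2600 − 3/1274.3 = 0.004499 − 0.002354 = 0.002145.
Hence σ₀² = 1/0.002145 ≈ 466.2.

σ₀² = 466.2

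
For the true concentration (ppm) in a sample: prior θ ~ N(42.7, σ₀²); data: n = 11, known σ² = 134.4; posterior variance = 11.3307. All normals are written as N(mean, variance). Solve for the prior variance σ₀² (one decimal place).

For the Normal–Normal model with known σ², precisions add: τ_n = τ₀ + n/σ².
So 1/σ₀² = 1/11.3307 − 11/134.4 = 0.088256 − 0.081845 = 0.006411.
Hence σ₀² = 1/0.006411 ≈ 156.0.

σ₀² = 156.0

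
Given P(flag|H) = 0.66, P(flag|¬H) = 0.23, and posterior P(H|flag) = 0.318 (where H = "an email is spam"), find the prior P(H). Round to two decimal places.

P(H) = 0.14

Bayes' rule in odds form gives O(H|E) = O(H)·[P(E|H)/P(E|¬H)], hence O(H) = O(H|E)/LR.
Posterior odds = 0.318/(1−0.318) = 0.4663. LR = 0.66/0.23 = 2.8696.
Prior odds = 0.4663/2.8696 = 0.1625, so P(H) = 0.1625/(1+0.1625) ≈ 0.14.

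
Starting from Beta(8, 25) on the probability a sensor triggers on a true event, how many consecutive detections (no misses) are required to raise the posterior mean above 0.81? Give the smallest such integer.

k = 99

After k detections and 0 misses the posterior is Beta(8+k, 25), with mean (8+k)/(8+25+k).
Set (8+k)/(33+k) > 0.81 and solve: k > (0.81·33 − 8)/(1 − 0.81) = 98.579.
The smallest integer exceeding 98.579 is 99.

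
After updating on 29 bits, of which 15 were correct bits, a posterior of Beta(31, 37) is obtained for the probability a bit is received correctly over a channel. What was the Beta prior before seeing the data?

Beta(16, 23)

Beta is conjugate to the binomial likelihood: posterior = Beta(α+s, β+f).
So α = 31 − 15 = 16 and β = 37 − 14 = 23.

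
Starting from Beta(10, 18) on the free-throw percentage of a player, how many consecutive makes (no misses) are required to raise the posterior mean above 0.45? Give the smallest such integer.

After k makes and 0 misses the posterior is Beta(10+k, 18), with mean (10+k)/(10+18+k).
Set (10+k)/(28+k) > 0.45 and solve: k > (0.45·28 − 10)/(1 − 0.45) = 4.727.
The smallest integer exceeding 4.727 is 5.

k = 5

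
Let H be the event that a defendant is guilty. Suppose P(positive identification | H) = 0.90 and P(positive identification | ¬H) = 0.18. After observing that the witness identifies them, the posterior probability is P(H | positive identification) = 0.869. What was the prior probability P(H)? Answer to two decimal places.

P(H) = 0.57

In odds form, posterior odds = prior odds × likelihood ratio, so prior odds = posterior odds ÷ LR.
Posterior odds = 0.869/(1−0.869) = 6.6336. LR = 0.90/0.18 = 5.0000.
Prior odds = 6.6336/5.0000 = 1.3267, so P(H) = 1.3267/(1+1.3267) ≈ 0.57.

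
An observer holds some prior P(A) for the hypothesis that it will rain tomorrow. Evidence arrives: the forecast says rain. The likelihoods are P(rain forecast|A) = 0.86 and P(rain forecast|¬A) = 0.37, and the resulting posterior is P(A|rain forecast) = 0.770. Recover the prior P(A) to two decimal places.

In odds form, posterior odds = prior odds × likelihood ratio, so prior odds = posterior odds ÷ LR.
Posterior odds = 0.770/(1−0.770) = 3.3478. LR = 0.86/0.37 = 2.3243.
Prior odds = 3.3478/2.3243 = 1.4403, so P(A) = 1.4403/(1+1.4403) ≈ 0.59.

P(A) = 0.59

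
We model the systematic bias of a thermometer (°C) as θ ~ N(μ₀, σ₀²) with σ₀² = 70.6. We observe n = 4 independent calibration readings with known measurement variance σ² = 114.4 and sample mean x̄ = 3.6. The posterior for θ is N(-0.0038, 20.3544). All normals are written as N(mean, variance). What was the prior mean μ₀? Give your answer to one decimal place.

The posterior mean is a precision-weighted average: μ_n = (τ₀μ₀ + τ_data·x̄)/(τ₀+τ_data), with τ₀=1/σ₀² and τ_data=n/σ².
Here τ₀ = 1/70.6 = 0.014164 and τ_data = 4/114.4 = 0.034965, so τ_n = 0.049129.
Rearranging for μ₀: μ₀ = (μ_n·τ_n − τ_data·x̄)/τ₀ = (-0.0038·0.049129 − 0.034965·3.6) / 0.014164 = -0.126061/0.014164 ≈ -8.9.

μ₀ = -8.9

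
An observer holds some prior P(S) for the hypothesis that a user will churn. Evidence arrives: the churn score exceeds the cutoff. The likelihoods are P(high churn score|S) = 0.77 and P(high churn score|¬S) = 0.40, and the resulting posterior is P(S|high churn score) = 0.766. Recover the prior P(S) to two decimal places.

Bayes' rule in odds form gives O(S|E) = O(S)·[P(E|S)/P(E|¬S)], hence O(S) = O(S|E)/LR.
Posterior odds = 0.766/(1−0.766) = 3.2735. LR = 0.77/0.40 = 1.9250.
Prior odds = 3.2735/1.9250 = 1.7005, so P(S) = 1.7005/(1+1.7005) ≈ 0.63.

P(S) = 0.63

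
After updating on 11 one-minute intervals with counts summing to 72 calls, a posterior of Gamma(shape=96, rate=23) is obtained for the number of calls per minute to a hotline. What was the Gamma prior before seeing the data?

Gamma(shape=24, rate=12)

A Gamma(α, β) prior (rate parametrization) on a Poisson rate with n observations summing to S gives posterior Gamma(α+S, β+n).
So α = 96 − 72 = 24 and β = 23 − 11 = 12.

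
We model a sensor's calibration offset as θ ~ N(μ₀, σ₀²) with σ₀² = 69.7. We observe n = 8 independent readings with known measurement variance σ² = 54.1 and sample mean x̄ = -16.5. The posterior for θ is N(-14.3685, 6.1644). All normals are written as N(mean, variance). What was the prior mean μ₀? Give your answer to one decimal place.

μ₀ = 7.6

The posterior mean is a precision-weighted average: μ_n = (τ₀μ₀ + τ_data·x̄)/(τ₀+τ_data), with τ₀=1/σ₀² and τ_data=n/σ².
Here τ₀ = 1/69.7 = 0.014347 and τ_data = 8/54.1 = 0.147874, so τ_n = 0.162221.
Rearranging for μ₀: μ₀ = (μ_n·τ_n − τ_data·x̄)/τ₀ = (-14.3685·0.162221 − 0.147874·-16.5) / 0.014347 = 0.109049/0.014347 ≈ 7.6.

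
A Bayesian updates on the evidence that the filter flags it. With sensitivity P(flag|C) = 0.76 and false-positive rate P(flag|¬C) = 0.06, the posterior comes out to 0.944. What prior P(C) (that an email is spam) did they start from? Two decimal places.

Bayes' rule in odds form gives O(C|E) = O(C)·[P(E|C)/P(E|¬C)], hence O(C) = O(C|E)/LR.
Posterior odds = 0.944/(1−0.944) = 16.8571. LR = 0.76/0.06 = 12.6667.
Prior odds = 16.8571/12.6667 = 1.3308, so P(C) = 1.3308/(1+1.3308) ≈ 0.57.

P(C) = 0.57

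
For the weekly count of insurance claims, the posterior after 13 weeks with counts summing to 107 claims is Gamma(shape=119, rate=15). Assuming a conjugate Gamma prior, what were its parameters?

A Gamma(α, β) prior (rate parametrization) on a Poisson rate with n observations summing to S gives posterior Gamma(α+S, β+n).
So α = 119 − 107 = 12 and β = 15 − 13 = 2.

Gamma(shape=12, rate=2)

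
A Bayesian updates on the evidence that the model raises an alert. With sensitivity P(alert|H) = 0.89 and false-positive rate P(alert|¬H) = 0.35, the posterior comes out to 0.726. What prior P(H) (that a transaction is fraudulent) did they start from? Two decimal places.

P(H) = 0.51

Bayes' rule in odds form gives O(H|E) = O(H)·[P(E|H)/P(E|¬H)], hence O(H) = O(H|E)/LR.
Posterior odds = 0.726/(1−0.726) = 2.6496. LR = 0.89/0.35 = 2.5429.
Prior odds = 2.6496/2.5429 = 1.0420, so P(H) = 1.0420/(1+1.0420) ≈ 0.51.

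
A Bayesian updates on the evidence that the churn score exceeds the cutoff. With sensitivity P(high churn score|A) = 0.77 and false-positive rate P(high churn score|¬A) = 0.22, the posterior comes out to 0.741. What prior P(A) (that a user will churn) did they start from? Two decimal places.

Bayes' rule in odds form gives O(A|E) = O(A)·[P(E|A)/P(E|¬A)], hence O(A) = O(A|E)/LR.
Posterior odds = 0.741/(1−0.741) = 2.8610. LR = 0.77/0.22 = 3.5000.
Prior odds = 2.8610/3.5000 = 0.8174, so P(A) = 0.8174/(1+0.8174) ≈ 0.45.

P(A) = 0.45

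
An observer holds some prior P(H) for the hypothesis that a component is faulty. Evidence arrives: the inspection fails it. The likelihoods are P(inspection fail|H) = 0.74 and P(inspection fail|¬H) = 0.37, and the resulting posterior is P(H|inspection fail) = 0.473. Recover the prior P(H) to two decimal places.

P(H) = 0.31

In odds form, posterior odds = prior odds × likelihood ratio, so prior odds = posterior odds ÷ LR.
Posterior odds = 0.473/(1−0.473) = 0.8975. LR = 0.74/0.37 = 2.0000.
Prior odds = 0.8975/2.0000 = 0.4487, so P(H) = 0.4487/(1+0.4487) ≈ 0.31.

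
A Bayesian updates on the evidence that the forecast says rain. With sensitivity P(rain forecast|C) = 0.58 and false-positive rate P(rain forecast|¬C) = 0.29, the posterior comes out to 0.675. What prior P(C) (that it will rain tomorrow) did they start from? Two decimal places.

In odds form, posterior odds = prior odds × likelihood ratio, so prior odds = posterior odds ÷ LR.
Posterior odds = 0.675/(1−0.675) = 2.0769. LR = 0.58/0.29 = 2.0000.
Prior odds = 2.0769/2.0000 = 1.0385, so P(C) = 1.0385/(1+1.0385) ≈ 0.51.

P(C) = 0.51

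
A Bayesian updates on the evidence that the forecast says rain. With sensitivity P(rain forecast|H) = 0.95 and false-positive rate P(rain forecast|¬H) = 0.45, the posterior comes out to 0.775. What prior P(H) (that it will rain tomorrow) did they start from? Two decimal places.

Bayes' rule in odds form gives O(H|E) = O(H)·[P(E|H)/P(E|¬H)], hence O(H) = O(H|E)/LR.
Posterior odds = 0.775/(1−0.775) = 3.4444. LR = 0.95/0.45 = 2.1111.
Prior odds = 3.4444/2.1111 = 1.6316, so P(H) = 1.6316/(1+1.6316) ≈ 0.62.

P(H) = 0.62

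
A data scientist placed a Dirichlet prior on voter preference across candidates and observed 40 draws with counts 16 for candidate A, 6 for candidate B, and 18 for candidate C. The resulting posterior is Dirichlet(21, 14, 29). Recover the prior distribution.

For a Dirichlet(α) prior with multinomial counts c, the posterior is Dirichlet(α + c) componentwise.
Subtract each count from the matching posterior parameter: 21−16=5, 14−6=8, 29−18=11.

Dirichlet(5, 8, 11)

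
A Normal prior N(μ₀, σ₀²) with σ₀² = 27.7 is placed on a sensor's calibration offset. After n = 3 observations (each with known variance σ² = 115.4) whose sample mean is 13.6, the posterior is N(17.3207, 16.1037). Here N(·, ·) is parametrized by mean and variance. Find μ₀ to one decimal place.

μ₀ = 20.0

The posterior mean is a precision-weighted average: μ_n = (τ₀μ₀ + τ_data·x̄)/(τ₀+τ_data), with τ₀=1/σ₀² and τ_data=n/σ².
Here τ₀ = 1/27.7 = 0.036101 and τ_data = 3/115.4 = 0.025997, so τ_n = 0.062098.
Rearranging for μ₀: μ₀ = (μ_n·τ_n − τ_data·x̄)/τ₀ = (17.3207·0.062098 − 0.025997·13.6) / 0.036101 = 0.722022/0.036101 ≈ 20.0.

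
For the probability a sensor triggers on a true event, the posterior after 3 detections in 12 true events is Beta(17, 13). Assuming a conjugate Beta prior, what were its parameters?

A Beta(a, b) prior with s successes and f failures in binomial data gives a Beta(a+s, b+f) posterior.
Subtract the data counts: 17−3=14, 13−9=4.

Beta(14, 4)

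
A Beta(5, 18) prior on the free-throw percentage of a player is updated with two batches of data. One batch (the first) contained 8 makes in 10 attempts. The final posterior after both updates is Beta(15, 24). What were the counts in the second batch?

Because Beta–binomial updating is additive in the counts, the combined data contributed (α_post−α_prior, β_post−β_prior) successes and failures.
Total across both batches: 15−5=10 makes, 24−18=6 misses.
Subtract the first batch: 10−8=2 makes and 6−2=4 misses.

2 makes and 4 misses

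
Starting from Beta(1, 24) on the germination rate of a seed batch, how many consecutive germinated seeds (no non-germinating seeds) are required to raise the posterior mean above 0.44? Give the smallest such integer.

After k germinated seeds and 0 non-germinating seeds the posterior is Beta(1+k, 24), with mean (1+k)/(1+24+k).
Set (1+k)/(25+k) > 0.44 and solve: k > (0.44·25 − 1)/(1 − 0.44) = 17.857.
The smallest integer exceeding 17.857 is 18.

k = 18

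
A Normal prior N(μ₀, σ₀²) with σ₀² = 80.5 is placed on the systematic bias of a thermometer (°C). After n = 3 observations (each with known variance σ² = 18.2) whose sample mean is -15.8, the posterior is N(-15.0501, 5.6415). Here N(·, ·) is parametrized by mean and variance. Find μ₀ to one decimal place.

μ₀ = -5.1

With known observation variance, the Normal–Normal posterior has precision τ_n = τ₀ + n/σ² and mean μ_n = (τ₀μ₀ + (n/σ²)x̄)/τ_n.
Here τ₀ = 1/80.5 = 0.012422 and τ_data = 3/18.2 = 0.164835, so τ_n = 0.177257.
Rearranging for μ₀: μ₀ = (μ_n·τ_n − τ_data·x̄)/τ₀ = (-15.0501·0.177257 − 0.164835·-15.8) / 0.012422 = -0.063343/0.012422 ≈ -5.1.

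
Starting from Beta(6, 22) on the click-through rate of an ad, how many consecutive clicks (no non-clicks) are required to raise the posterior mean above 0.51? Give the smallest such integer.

k = 17

After k clicks and 0 non-clicks the posterior is Beta(6+k, 22), with mean (6+k)/(6+22+k).
Set (6+k)/(28+k) > 0.51 and solve: k > (0.51·28 − 6)/(1 − 0.51) = 16.898.
The smallest integer exceeding 16.898 is 17.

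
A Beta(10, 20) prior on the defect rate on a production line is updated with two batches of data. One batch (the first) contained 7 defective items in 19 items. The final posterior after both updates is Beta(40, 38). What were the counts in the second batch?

23 defective items and 6 good items

Because Beta–binomial updating is additive in the counts, the combined data contributed (α_post−α_prior, β_post−β_prior) successes and failures.
Total across both batches: 40−10=30 defective items, 38−20=18 good items.
Subtract the first batch: 30−7=23 defective items and 18−12=6 good items.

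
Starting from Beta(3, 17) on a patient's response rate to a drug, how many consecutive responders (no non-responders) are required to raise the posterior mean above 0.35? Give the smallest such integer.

After k responders and 0 non-responders the posterior is Beta(3+k, 17), with mean (3+k)/(3+17+k).
Set (3+k)/(20+k) > 0.35 and solve: k > (0.35·20 − 3)/(1 − 0.35) = 6.154.
The smallest integer exceeding 6.154 is 7.

k = 7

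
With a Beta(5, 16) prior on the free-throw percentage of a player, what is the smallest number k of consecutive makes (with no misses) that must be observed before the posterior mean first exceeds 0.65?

After k makes and 0 misses the posterior is Beta(5+k, 16), with mean (5+k)/(5+16+k).
Set (5+k)/(21+k) > 0.65 and solve: k > (0.65·21 − 5)/(1 − 0.65) = 24.714.
The smallest integer exceeding 24.714 is 25, and checking k=25: (30)/(46) = 0.6522 > 0.65.

k = 25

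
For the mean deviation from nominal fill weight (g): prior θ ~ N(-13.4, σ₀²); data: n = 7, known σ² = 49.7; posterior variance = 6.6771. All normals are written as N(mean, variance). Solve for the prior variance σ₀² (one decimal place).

Posterior precision equals prior precision plus data precision: 1/σ_n² = 1/σ₀² + n/σ².
So 1/σ₀² = 1/6.6771 − 7/49.7 = 0.149766 − 0.140845 = 0.008921.
Hence σ₀² = 1/0.008921 ≈ 112.1.

σ₀² = 112.1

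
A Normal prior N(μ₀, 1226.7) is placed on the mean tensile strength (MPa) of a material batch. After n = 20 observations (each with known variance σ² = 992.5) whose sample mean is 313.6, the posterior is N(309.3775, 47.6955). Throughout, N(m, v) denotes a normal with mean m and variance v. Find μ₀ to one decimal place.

μ₀ = 205.0

With known observation variance, the Normal–Normal posterior has precision τ_n = τ₀ + n/σ² and mean μ_n = (τ₀μ₀ + (n/σ²)x̄)/τ_n.
Here τ₀ = 1/1226.7 = 0.000815 and τ_data = 20/992.5 = 0.020151, so τ_n = 0.020966.
Rearranging for μ₀: μ₀ = (μ_n·τ_n − τ_data·x̄)/τ₀ = (309.3775·0.020966 − 0.020151·313.6) / 0.000815 = 0.167055/0.000815 ≈ 205.0.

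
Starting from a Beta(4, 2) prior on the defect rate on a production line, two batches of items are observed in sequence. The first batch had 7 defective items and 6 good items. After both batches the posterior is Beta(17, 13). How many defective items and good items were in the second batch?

6 defective items and 5 good items

Sequential conjugate updates are equivalent to a single update on the pooled data, so total successes = posterior α − prior α and total failures = posterior β − prior β.
Total across both batches: 17−4=13 defective items, 13−2=11 good items.
Subtract the first batch: 13−7=6 defective items and 11−6=5 good items.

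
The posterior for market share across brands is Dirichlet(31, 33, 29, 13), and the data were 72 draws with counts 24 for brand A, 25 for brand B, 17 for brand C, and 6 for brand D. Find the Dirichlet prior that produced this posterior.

For a Dirichlet(α) prior with multinomial counts c, the posterior is Dirichlet(α + c) componentwise.
Subtract each count from the matching posterior parameter: 31−24=7, 33−25=8, 29−17=12, 13−6=7.

Dirichlet(7, 8, 12, 7)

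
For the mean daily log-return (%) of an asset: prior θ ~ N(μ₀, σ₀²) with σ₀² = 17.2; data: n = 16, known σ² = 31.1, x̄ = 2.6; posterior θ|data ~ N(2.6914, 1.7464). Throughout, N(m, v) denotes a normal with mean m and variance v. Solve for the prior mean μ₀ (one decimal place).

μ₀ = 3.5

The posterior mean is a precision-weighted average: μ_n = (τ₀μ₀ + τ_data·x̄)/(τ₀+τ_data), with τ₀=1/σ₀² and τ_data=n/σ².
Here τ₀ = 1/17.2 = 0.058140 and τ_data = 16/31.1 = 0.514469, so τ_n = 0.572609.
Rearranging for μ₀: μ₀ = (μ_n·τ_n − τ_data·x̄)/τ₀ = (2.6914·0.572609 − 0.514469·2.6) / 0.058140 = 0.203500/0.058140 ≈ 3.5.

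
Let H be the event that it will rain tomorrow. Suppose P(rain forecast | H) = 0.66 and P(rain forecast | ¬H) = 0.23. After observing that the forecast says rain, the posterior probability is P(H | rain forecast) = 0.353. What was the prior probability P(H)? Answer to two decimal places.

Bayes' rule in odds form gives O(H|E) = O(H)·[P(E|H)/P(E|¬H)], hence O(H) = O(H|E)/LR.
Posterior odds = 0.353/(1−0.353) = 0.5456. LR = 0.66/0.23 = 2.8696.
Prior odds = 0.5456/2.8696 = 0.1901, so P(H) = 0.1901/(1+0.1901) ≈ 0.16.

P(H) = 0.16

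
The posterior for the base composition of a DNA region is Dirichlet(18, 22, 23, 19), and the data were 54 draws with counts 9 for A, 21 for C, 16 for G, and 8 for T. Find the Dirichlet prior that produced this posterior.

For a Dirichlet(α) prior with multinomial counts c, the posterior is Dirichlet(α + c) componentwise.
Subtract each count from the matching posterior parameter: 18−9=9, 22−21=1, 23−16=7, 19−8=11.

Dirichlet(9, 1, 7, 11)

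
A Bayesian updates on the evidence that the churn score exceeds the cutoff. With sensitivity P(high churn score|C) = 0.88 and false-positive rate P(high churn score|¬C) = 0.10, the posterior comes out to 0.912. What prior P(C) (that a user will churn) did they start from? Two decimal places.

In odds form, posterior odds = prior odds × likelihood ratio, so prior odds = posterior odds ÷ LR.
Posterior odds = 0.912/(1−0.912) = 10.3636. LR = 0.88/0.10 = 8.8000.
Prior odds = 10.3636/8.8000 = 1.1777, so P(C) = 1.1777/(1+1.1777) ≈ 0.54.

P(C) = 0.54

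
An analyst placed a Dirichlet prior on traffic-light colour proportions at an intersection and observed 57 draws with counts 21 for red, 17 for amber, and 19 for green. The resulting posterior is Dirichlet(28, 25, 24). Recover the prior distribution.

For a Dirichlet(α) prior with multinomial counts c, the posterior is Dirichlet(α + c) componentwise.
Subtract each count from the matching posterior parameter: 28−21=7, 25−17=8, 24−19=5.

Dirichlet(7, 8, 5)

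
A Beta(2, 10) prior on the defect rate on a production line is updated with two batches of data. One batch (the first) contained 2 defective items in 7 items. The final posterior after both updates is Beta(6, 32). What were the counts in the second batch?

Because Beta–binomial updating is additive in the counts, the combined data contributed (α_post−α_prior, β_post−β_prior) successes and failures.
Total across both batches: 6−2=4 defective items, 32−10=22 good items.
Subtract the first batch: 4−2=2 defective items and 22−5=17 good items.

2 defective items and 17 good items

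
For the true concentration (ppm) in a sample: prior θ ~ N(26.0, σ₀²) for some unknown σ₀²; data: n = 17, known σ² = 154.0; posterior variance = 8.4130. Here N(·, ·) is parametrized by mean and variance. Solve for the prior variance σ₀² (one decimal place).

Posterior precision equals prior precision plus data precision: 1/σ_n² = 1/σ₀² + n/σ².
So 1/σ₀² = 1/8.4130 − 17/154.0 = 0.118864 − 0.110390 = 0.008474.
Hence σ₀² = 1/0.008474 ≈ 118.0.

σ₀² = 118.0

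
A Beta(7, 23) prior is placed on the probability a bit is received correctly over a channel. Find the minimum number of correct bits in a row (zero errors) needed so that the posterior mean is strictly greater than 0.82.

After k correct bits and 0 errors the posterior is Beta(7+k, 23), with mean (7+k)/(7+23+k).
Set (7+k)/(30+k) > 0.82 and solve: k > (0.82·30 − 7)/(1 − 0.82) = 97.778.
The smallest integer exceeding 97.778 is 98.

k = 98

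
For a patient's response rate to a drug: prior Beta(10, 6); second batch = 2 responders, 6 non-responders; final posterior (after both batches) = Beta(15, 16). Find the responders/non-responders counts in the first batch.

Because Beta–binomial updating is additive in the counts, the combined data contributed (α_post−α_prior, β_post−β_prior) successes and failures.
Total across both batches: 15−10=5 responders, 16−6=10 non-responders.
Subtract the second batch: 5−2=3 responders and 10−6=4 non-responders.

3 responders and 4 non-responders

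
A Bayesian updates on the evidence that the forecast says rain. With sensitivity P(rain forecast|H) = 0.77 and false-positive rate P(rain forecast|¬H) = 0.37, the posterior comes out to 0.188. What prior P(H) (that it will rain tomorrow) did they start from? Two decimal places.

In odds form, posterior odds = prior odds × likelihood ratio, so prior odds = posterior odds ÷ LR.
Posterior odds = 0.188/(1−0.188) = 0.2315. LR = 0.77/0.37 = 2.0811.
Prior odds = 0.2315/2.0811 = 0.1112, so P(H) = 0.1112/(1+0.1112) ≈ 0.10.

P(H) = 0.10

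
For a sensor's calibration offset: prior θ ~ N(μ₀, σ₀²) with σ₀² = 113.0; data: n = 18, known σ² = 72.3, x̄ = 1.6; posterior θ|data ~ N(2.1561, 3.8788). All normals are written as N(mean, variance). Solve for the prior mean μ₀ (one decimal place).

μ₀ = 17.8

The posterior mean is a precision-weighted average: μ_n = (τ₀μ₀ + τ_data·x̄)/(τ₀+τ_data), with τ₀=1/σ₀² and τ_data=n/σ².
Here τ₀ = 1/113.0 = 0.008850 and τ_data = 18/72.3 = 0.248963, so τ_n = 0.257813.
Rearranging for μ₀: μ₀ = (μ_n·τ_n − τ_data·x̄)/τ₀ = (2.1561·0.257813 − 0.248963·1.6) / 0.008850 = 0.157530/0.008850 ≈ 17.8.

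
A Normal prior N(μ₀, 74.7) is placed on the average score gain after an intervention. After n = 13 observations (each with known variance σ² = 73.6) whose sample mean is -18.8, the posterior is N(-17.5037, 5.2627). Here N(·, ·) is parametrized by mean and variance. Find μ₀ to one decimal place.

The posterior mean is a precision-weighted average: μ_n = (τ₀μ₀ + τ_data·x̄)/(τ₀+τ_data), with τ₀=1/σ₀² and τ_data=n/σ².
Here τ₀ = 1/74.7 = 0.013387 and τ_data = 13/73.6 = 0.176630, so τ_n = 0.190017.
Rearranging for μ₀: μ₀ = (μ_n·τ_n − τ_data·x̄)/τ₀ = (-17.5037·0.190017 − 0.176630·-18.8) / 0.013387 = -0.005357/0.013387 ≈ -0.4.

μ₀ = -0.4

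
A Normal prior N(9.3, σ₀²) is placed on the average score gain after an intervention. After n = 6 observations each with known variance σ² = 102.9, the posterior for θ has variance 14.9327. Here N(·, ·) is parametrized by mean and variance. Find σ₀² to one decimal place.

σ₀² = 115.5

For the Normal–Normal model with known σ², precisions add: τ_n = τ₀ + n/σ².
So 1/σ₀² = 1/14.9327 − 6/102.9 = 0.066967 − 0.058309 = 0.008658.
Hence σ₀² = 1/0.008658 ≈ 115.5.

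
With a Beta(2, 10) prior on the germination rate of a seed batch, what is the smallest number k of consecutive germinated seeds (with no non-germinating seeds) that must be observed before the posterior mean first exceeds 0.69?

k = 21

After k germinated seeds and 0 non-germinating seeds the posterior is Beta(2+k, 10), with mean (2+k)/(2+10+k).
Set (2+k)/(12+k) > 0.69 and solve: k > (0.69·12 − 2)/(1 − 0.69) = 20.258.
The smallest integer exceeding 20.258 is 21.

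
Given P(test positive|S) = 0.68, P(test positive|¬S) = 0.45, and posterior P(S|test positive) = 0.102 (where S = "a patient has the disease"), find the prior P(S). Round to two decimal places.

Bayes' rule in odds form gives O(S|E) = O(S)·[P(E|S)/P(E|¬S)], hence O(S) = O(S|E)/LR.
Posterior odds = 0.102/(1−0.102) = 0.1136. LR = 0.68/0.45 = 1.5111.
Prior odds = 0.1136/1.5111 = 0.0752, so P(S) = 0.0752/(1+0.0752) ≈ 0.07.

P(S) = 0.07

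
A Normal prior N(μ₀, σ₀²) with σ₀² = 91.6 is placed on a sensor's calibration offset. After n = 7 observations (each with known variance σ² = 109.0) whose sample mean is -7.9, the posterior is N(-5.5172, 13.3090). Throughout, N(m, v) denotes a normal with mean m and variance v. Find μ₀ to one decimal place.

μ₀ = 8.5

With known observation variance, the Normal–Normal posterior has precision τ_n = τ₀ + n/σ² and mean μ_n = (τ₀μ₀ + (n/σ²)x̄)/τ_n.
Here τ₀ = 1/91.6 = 0.010917 and τ_data = 7/109.0 = 0.064220, so τ_n = 0.075137.
Rearranging for μ₀: μ₀ = (μ_n·τ_n − τ_data·x̄)/τ₀ = (-5.5172·0.075137 − 0.064220·-7.9) / 0.010917 = 0.092792/0.010917 ≈ 8.5.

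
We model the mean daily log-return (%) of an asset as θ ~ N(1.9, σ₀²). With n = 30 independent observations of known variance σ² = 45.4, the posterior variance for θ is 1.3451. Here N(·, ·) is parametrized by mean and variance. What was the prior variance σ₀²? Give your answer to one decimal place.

σ₀² = 12.1

For the Normal–Normal model with known σ², precisions add: τ_n = τ₀ + n/σ².
So 1/σ₀² = 1/1.3451 − 30/45.4 = 0.743439 − 0.660793 = 0.082646.
Hence σ₀² = 1/0.082646 ≈ 12.1.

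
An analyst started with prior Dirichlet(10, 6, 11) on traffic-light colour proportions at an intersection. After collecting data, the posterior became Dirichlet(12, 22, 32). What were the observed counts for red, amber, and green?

counts (2, 16, 21)

For a Dirichlet(α) prior with multinomial counts c, the posterior is Dirichlet(α + c) componentwise.
Counts are posterior − prior componentwise: 12−10=2, 22−6=16, 32−11=21.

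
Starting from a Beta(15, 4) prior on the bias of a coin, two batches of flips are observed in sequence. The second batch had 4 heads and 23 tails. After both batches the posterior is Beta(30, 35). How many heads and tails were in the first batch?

Because Beta–binomial updating is additive in the counts, the combined data contributed (α_post−α_prior, β_post−β_prior) successes and failures.
Total across both batches: 30−15=15 heads, 35−4=31 tails.
Subtract the second batch: 15−4=11 heads and 31−23=8 tails.

11 heads and 8 tails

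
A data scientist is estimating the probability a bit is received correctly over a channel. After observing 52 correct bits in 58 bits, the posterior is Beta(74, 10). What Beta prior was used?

Beta(22, 4)

Under Beta–binomial conjugacy the posterior parameters are (α+s, β+f).
Subtract the data counts: 74−52=22, 10−6=4.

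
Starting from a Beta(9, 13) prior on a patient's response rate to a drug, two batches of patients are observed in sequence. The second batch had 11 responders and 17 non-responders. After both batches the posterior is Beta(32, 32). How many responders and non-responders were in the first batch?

12 responders and 2 non-responders

Sequential conjugate updates are equivalent to a single update on the pooled data, so total successes = posterior α − prior α and total failures = posterior β − prior β.
Total across both batches: 32−9=23 responders, 32−13=19 non-responders.
Subtract the second batch: 23−11=12 responders and 19−17=2 non-responders.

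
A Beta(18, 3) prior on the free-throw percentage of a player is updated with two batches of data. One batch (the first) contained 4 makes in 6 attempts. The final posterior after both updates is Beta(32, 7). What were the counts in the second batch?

Sequential conjugate updates are equivalent to a single update on the pooled data, so total successes = posterior α − prior α and total failures = posterior β − prior β.
Total across both batches: 32−18=14 makes, 7−3=4 misses.
Subtract the first batch: 14−4=10 makes and 4−2=2 misses.

10 makes and 2 misses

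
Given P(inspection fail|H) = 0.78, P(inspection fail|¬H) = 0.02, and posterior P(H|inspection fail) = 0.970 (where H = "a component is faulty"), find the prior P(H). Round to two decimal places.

P(H) = 0.45

Bayes' rule in odds form gives O(H|E) = O(H)·[P(E|H)/P(E|¬H)], hence O(H) = O(H|E)/LR.
Posterior odds = 0.970/(1−0.970) = 32.3333. LR = 0.78/0.02 = 39.0000.
Prior odds = 32.3333/39.0000 = 0.8291, so P(H) = 0.8291/(1+0.8291) ≈ 0.45.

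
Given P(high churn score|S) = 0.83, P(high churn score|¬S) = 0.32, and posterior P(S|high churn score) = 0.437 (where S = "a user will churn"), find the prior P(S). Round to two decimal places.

Bayes' rule in odds form gives O(S|E) = O(S)·[P(E|S)/P(E|¬S)], hence O(S) = O(S|E)/LR.
Posterior odds = 0.437/(1−0.437) = 0.7762. LR = 0.83/0.32 = 2.5938.
Prior odds = 0.7762/2.5938 = 0.2993, so P(S) = 0.2993/(1+0.2993) ≈ 0.23.

P(S) = 0.23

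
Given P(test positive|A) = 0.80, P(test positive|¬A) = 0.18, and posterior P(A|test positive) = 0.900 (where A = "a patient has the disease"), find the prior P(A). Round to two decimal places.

Bayes' rule in odds form gives O(A|E) = O(A)·[P(E|A)/P(E|¬A)], hence O(A) = O(A|E)/LR.
Posterior odds = 0.900/(1−0.900) = 9.0000. LR = 0.80/0.18 = 4.4444.
Prior odds = 9.0000/4.4444 = 2.0250, so P(A) = 2.0250/(1+2.0250) ≈ 0.67.

P(A) = 0.67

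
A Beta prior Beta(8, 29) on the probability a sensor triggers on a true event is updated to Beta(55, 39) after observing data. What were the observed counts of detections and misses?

47 detections and 10 misses

Under Beta–binomial conjugacy the posterior parameters are (α+s, β+f).
So s = 55 − 8 = 47 and f = 39 − 29 = 10.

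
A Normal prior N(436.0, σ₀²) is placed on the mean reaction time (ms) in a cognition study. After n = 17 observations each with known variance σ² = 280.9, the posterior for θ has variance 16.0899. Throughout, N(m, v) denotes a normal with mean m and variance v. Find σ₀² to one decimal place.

σ₀² = 613.1

For the Normal–Normal model with known σ², precisions add: τ_n = τ₀ + n/σ².
So 1/σ₀² = 1/16.0899 − 17/280.9 = 0.062151 − 0.060520 = 0.001631.
Hence σ₀² = 1/0.001631 ≈ 613.1.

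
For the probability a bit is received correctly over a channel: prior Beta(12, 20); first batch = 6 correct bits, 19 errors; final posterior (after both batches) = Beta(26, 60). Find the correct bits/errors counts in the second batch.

Sequential conjugate updates are equivalent to a single update on the pooled data, so total successes = posterior α − prior α and total failures = posterior β − prior β.
Total across both batches: 26−12=14 correct bits, 60−20=40 errors.
Subtract the first batch: 14−6=8 correct bits and 40−19=21 errors.

8 correct bits and 21 errors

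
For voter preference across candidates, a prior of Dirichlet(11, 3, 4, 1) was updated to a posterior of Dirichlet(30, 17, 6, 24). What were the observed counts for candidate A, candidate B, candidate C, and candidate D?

counts (19, 14, 2, 23)

For a Dirichlet(α) prior with multinomial counts c, the posterior is Dirichlet(α + c) componentwise.
Counts are posterior − prior componentwise: 30−11=19, 17−3=14, 6−4=2, 24−1=23.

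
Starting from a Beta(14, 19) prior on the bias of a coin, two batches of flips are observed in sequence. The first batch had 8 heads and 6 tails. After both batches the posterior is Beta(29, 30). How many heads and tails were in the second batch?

Sequential conjugate updates are equivalent to a single update on the pooled data, so total successes = posterior α − prior α and total failures = posterior β − prior β.
Total across both batches: 29−14=15 heads, 30−19=11 tails.
Subtract the first batch: 15−8=7 heads and 11−6=5 tails.

7 heads and 5 tails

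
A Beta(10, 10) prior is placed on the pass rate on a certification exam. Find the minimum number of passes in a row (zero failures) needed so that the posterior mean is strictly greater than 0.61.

After k passes and 0 failures the posterior is Beta(10+k, 10), with mean (10+k)/(10+10+k).
Set (10+k)/(20+k) > 0.61 and solve: k > (0.61·20 − 10)/(1 − 0.61) = 5.641.
The smallest integer exceeding 5.641 is 6.

k = 6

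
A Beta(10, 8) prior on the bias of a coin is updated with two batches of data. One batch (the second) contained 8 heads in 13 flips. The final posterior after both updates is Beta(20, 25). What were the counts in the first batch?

Sequential conjugate updates are equivalent to a single update on the pooled data, so total successes = posterior α − prior α and total failures = posterior β − prior β.
Total across both batches: 20−10=10 heads, 25−8=17 tails.
Subtract the second batch: 10−8=2 heads and 17−5=12 tails.

2 heads and 12 tails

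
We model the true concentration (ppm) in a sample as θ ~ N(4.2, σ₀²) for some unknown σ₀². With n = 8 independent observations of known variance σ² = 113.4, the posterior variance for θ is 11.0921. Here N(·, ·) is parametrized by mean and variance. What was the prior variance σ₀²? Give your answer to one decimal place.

Posterior precision equals prior precision plus data precision: 1/σ_n² = 1/σ₀² + n/σ².
So 1/σ₀² = 1/11.0921 − 8/113.4 = 0.090154 − 0.070547 = 0.019607.
Hence σ₀² = 1/0.019607 ≈ 51.0.

σ₀² = 51.0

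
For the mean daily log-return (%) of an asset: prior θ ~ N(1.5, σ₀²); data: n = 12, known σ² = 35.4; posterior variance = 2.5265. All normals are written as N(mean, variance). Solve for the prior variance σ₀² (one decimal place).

Posterior precision equals prior precision plus data precision: 1/σ_n² = 1/σ₀² + n/σ².
So 1/σ₀² = 1/2.5265 − 12/35.4 = 0.395804 − 0.338983 = 0.056821.
Hence σ₀² = 1/0.056821 ≈ 17.6.

σ₀² = 17.6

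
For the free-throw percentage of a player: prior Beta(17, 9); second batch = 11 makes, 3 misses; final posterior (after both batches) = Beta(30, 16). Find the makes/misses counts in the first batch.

2 makes and 4 misses

Sequential conjugate updates are equivalent to a single update on the pooled data, so total successes = posterior α − prior α and total failures = posterior β − prior β.
Total across both batches: 30−17=13 makes, 16−9=7 misses.
Subtract the second batch: 13−11=2 makes and 7−3=4 misses.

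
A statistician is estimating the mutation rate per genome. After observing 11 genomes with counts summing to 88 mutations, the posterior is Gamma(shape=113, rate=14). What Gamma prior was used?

Gamma–Poisson conjugacy: posterior shape = α + Σxᵢ, posterior rate = β + n.
So α = 113 − 88 = 25 and β = 14 − 11 = 3.

Gamma(shape=25, rate=3)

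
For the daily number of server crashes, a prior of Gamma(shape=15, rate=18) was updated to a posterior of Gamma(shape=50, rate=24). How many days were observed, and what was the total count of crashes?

Gamma–Poisson conjugacy: posterior shape = α + Σxᵢ, posterior rate = β + n.
Matching: Σxᵢ = 50 − 15 = 35 and n = 24 − 18 = 6.

n = 6 days with total 35 crashes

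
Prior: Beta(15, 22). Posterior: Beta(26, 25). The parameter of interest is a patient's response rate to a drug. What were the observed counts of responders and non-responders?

Under Beta–binomial conjugacy the posterior parameters are (a+s, b+f).
So s = 26 − 15 = 11 and f = 25 − 22 = 3.

11 responders and 3 non-responders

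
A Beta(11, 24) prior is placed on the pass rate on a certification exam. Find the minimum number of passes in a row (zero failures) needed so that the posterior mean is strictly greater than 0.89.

After k passes and 0 failures the posterior is Beta(11+k, 24), with mean (11+k)/(11+24+k).
Set (11+k)/(35+k) > 0.89 and solve: k > (0.89·35 − 11)/(1 − 0.89) = 183.182.
The smallest integer exceeding 183.182 is 184.

k = 184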